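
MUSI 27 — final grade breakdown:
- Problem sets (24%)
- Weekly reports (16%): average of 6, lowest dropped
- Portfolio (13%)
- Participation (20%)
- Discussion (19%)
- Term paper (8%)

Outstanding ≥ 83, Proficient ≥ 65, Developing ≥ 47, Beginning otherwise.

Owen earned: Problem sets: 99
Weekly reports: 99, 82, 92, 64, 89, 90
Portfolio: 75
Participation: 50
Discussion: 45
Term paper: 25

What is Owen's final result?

Proficient

Weekly reports: drop 64 → average of remaining 5 = 452/5 = 90.4
Weighted total:
  Problem sets 99 × 0.24 = 23.76
  Weekly reports 90.4 × 0.16 = 14.464
  Portfolio 75 × 0.13 = 9.75
  Participation 50 × 0.2 = 10
  Discussion 45 × 0.19 = 8.55
  Term paper 25 × 0.08 = 2
Sum = 68.524
68.524 is ≥ 65 and < 83 → Proficient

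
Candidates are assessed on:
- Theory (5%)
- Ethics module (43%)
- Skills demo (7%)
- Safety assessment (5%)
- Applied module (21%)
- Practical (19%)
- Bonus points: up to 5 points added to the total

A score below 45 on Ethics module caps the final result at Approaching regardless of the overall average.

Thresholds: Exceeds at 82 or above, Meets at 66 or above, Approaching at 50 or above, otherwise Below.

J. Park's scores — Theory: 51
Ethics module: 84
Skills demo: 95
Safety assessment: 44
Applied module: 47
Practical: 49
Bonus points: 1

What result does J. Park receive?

Meets

Ethics module score 84 ≥ 45: minimum met.
Weighted total:
  Theory 51 × 0.05 = 2.55
  Ethics module 84 × 0.43 = 36.12
  Skills demo 95 × 0.07 = 6.65
  Safety assessment 44 × 0.05 = 2.2
  Applied module 47 × 0.21 = 9.87
  Practical 49 × 0.19 = 9.31
Sum = 66.7
Bonus points: 66.7 + 1 = 67.7
67.7 is ≥ 66 and < 82 → Meets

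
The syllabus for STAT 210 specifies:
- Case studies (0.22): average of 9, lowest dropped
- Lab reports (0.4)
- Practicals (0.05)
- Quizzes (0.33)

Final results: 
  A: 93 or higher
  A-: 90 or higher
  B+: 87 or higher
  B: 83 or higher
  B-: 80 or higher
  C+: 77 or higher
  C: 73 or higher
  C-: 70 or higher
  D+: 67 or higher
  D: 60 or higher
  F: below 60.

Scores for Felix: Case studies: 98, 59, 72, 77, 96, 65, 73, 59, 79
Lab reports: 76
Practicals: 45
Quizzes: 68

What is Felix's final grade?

C-

Case studies: drop 59 → average of remaining 8 = 619/8 = 77.375
Weighted total:
  Case studies 77.375 × 0.22 = 17.0225
  Lab reports 76 × 0.4 = 30.4
  Practicals 45 × 0.05 = 2.25
  Quizzes 68 × 0.33 = 22.44
Sum = 72.1125
72.1125 is ≥ 70 and < 73 → C-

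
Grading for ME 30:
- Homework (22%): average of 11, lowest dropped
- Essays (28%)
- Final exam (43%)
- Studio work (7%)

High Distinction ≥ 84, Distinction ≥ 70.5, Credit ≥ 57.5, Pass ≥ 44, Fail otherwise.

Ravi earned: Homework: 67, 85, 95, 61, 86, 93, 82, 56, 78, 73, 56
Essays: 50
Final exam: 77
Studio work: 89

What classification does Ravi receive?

Homework: drop 56 → average of remaining 10 = 776/10 = 77.6
Weighted total:
  Homework 77.6 × 0.22 = 17.072
  Essays 50 × 0.28 = 14
  Final exam 77 × 0.43 = 33.11
  Studio work 89 × 0.07 = 6.23
Sum = 70.412
70.412 is ≥ 57.5 and < 70.5 → Credit

Credit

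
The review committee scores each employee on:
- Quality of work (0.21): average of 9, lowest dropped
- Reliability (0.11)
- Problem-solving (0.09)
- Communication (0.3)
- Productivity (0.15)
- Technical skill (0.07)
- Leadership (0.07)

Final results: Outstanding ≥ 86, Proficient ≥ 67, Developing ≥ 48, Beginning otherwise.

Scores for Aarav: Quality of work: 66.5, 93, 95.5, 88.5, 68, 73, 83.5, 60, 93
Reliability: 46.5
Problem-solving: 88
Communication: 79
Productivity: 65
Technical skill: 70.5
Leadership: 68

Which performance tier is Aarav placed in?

Proficient

Quality of work: drop 60 → average of remaining 8 = 661/8 = 82.625
Weighted total:
  Quality of work 82.625 × 0.21 = 17.35125
  Reliability 46.5 × 0.11 = 5.115
  Problem-solving 88 × 0.09 = 7.92
  Communication 79 × 0.3 = 23.7
  Productivity 65 × 0.15 = 9.75
  Technical skill 70.5 × 0.07 = 4.935
  Leadership 68 × 0.07 = 4.76
Sum = 73.53125
73.53125 is ≥ 67 and < 86 → Proficient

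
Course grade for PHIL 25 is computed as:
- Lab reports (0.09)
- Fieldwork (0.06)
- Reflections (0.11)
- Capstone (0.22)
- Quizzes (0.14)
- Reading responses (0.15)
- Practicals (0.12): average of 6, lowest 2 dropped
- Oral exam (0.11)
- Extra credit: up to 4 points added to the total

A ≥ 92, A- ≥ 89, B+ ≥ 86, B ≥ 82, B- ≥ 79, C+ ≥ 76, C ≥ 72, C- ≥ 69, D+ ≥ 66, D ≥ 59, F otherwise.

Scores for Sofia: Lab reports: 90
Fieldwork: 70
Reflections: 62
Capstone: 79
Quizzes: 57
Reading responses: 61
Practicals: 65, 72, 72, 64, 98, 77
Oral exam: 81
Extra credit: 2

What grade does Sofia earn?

C

Practicals: drop 64, 65 → average of remaining 4 = 319/4 = 79.75
Weighted total:
  Lab reports 90 × 0.09 = 8.1
  Fieldwork 70 × 0.06 = 4.2
  Reflections 62 × 0.11 = 6.82
  Capstone 79 × 0.22 = 17.38
  Quizzes 57 × 0.14 = 7.98
  Reading responses 61 × 0.15 = 9.15
  Practicals 79.75 × 0.12 = 9.57
  Oral exam 81 × 0.11 = 8.91
Sum = 72.11
Extra credit: 72.11 + 2 = 74.11
74.11 is ≥ 72 and < 76 → C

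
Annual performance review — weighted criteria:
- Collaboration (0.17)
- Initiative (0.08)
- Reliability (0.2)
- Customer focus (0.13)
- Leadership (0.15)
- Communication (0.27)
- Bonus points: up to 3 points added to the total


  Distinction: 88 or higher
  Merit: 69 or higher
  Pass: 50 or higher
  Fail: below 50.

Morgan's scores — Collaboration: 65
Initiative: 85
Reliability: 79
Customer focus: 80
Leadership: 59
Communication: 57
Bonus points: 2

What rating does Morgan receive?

Merit

Weighted total:
  Collaboration 65 × 0.17 = 11.05
  Initiative 85 × 0.08 = 6.8
  Reliability 79 × 0.2 = 15.8
  Customer focus 80 × 0.13 = 10.4
  Leadership 59 × 0.15 = 8.85
  Communication 57 × 0.27 = 15.39
Sum = 68.29
Bonus points: 68.29 + 2 = 70.29
70.29 is ≥ 69 and < 88 → Merit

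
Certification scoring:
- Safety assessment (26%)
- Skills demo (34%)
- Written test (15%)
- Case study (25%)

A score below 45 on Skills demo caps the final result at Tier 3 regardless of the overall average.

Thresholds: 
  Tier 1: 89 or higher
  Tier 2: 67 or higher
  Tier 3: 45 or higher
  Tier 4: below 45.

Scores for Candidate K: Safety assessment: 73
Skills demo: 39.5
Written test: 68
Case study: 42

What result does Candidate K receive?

Tier 3

Skills demo score 39.5 < 45: minimum not met.
Weighted total:
  Safety assessment 73 × 0.26 = 18.98
  Skills demo 39.5 × 0.34 = 13.43
  Written test 68 × 0.15 = 10.2
  Case study 42 × 0.25 = 10.5
Sum = 53.11
53.11 would be Tier 3; cap at Tier 3 applies → Tier 3.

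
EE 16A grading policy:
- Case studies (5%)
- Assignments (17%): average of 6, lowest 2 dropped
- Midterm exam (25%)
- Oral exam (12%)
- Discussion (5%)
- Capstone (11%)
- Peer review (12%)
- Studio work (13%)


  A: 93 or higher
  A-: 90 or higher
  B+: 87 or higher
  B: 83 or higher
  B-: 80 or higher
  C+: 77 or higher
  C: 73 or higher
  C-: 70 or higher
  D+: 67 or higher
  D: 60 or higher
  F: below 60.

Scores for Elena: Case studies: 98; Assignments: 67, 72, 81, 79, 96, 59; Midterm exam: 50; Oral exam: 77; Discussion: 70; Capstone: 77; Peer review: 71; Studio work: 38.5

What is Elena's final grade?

Assignments: drop 59, 67 → average of remaining 4 = 328/4 = 82
Weighted total:
  Case studies 98 × 0.05 = 4.9
  Assignments 82 × 0.17 = 13.94
  Midterm exam 50 × 0.25 = 12.5
  Oral exam 77 × 0.12 = 9.24
  Discussion 70 × 0.05 = 3.5
  Capstone 77 × 0.11 = 8.47
  Peer review 71 × 0.12 = 8.52
  Studio work 38.5 × 0.13 = 5.005
Sum = 66.075
66.075 is ≥ 60 and < 67 → D

D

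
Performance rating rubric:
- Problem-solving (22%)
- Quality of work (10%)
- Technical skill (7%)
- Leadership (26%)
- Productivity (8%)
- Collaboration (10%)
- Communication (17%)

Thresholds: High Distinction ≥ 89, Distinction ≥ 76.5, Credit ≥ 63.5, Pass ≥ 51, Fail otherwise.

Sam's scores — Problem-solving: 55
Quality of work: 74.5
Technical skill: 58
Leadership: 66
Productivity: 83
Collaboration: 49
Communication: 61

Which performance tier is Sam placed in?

Pass

Weighted total:
  Problem-solving 55 × 0.22 = 12.1
  Quality of work 74.5 × 0.1 = 7.45
  Technical skill 58 × 0.07 = 4.06
  Leadership 66 × 0.26 = 17.16
  Productivity 83 × 0.08 = 6.64
  Collaboration 49 × 0.1 = 4.9
  Communication 61 × 0.17 = 10.37
Sum = 62.68
62.68 is ≥ 51 and < 63.5 → Pass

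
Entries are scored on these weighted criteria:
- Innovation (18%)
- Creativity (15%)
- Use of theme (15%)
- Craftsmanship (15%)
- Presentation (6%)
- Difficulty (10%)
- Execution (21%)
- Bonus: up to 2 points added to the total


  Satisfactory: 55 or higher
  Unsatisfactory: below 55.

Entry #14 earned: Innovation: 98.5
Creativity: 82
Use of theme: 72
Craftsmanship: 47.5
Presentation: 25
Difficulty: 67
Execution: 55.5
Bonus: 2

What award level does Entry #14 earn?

Weighted total:
  Innovation 98.5 × 0.18 = 17.73
  Creativity 82 × 0.15 = 12.3
  Use of theme 72 × 0.15 = 10.8
  Craftsmanship 47.5 × 0.15 = 7.125
  Presentation 25 × 0.06 = 1.5
  Difficulty 67 × 0.1 = 6.7
  Execution 55.5 × 0.21 = 11.655
Sum = 67.81
Bonus: 67.81 + 2 = 69.81
69.81 ≥ 55 → Satisfactory

Satisfactory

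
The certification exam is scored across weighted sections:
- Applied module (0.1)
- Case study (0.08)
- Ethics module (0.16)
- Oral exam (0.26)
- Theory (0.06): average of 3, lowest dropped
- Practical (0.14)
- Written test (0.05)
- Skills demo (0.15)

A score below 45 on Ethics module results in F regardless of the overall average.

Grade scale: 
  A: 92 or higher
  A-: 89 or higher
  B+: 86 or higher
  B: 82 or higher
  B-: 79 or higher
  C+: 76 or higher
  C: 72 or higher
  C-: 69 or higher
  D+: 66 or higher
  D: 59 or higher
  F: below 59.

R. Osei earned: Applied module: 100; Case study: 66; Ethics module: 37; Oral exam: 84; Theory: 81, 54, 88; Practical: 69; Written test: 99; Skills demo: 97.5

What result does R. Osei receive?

F

Theory: drop 54 → average of remaining 2 = 169/2 = 84.5
Ethics module score 37 < 45: minimum not met.
Weighted total:
  Applied module 100 × 0.1 = 10
  Case study 66 × 0.08 = 5.28
  Ethics module 37 × 0.16 = 5.92
  Oral exam 84 × 0.26 = 21.84
  Theory 84.5 × 0.06 = 5.07
  Practical 69 × 0.14 = 9.66
  Written test 99 × 0.05 = 4.95
  Skills demo 97.5 × 0.15 = 14.625
Sum = 77.345
Because the Ethics module minimum was not met, the result is F.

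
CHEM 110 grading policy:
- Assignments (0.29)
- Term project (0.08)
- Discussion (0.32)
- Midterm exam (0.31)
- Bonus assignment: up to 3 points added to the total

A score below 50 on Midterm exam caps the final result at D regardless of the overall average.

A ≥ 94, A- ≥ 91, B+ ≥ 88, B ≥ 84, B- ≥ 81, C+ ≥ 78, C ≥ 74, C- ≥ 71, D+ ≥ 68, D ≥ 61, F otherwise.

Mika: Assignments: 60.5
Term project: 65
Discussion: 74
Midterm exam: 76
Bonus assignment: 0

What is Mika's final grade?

Midterm exam score 76 ≥ 50: minimum met.
Weighted total:
  Assignments 60.5 × 0.29 = 17.545
  Term project 65 × 0.08 = 5.2
  Discussion 74 × 0.32 = 23.68
  Midterm exam 76 × 0.31 = 23.56
Sum = 69.985
Bonus assignment: 69.985 + 0 = 69.985
69.985 is ≥ 68 and < 71 → D+

D+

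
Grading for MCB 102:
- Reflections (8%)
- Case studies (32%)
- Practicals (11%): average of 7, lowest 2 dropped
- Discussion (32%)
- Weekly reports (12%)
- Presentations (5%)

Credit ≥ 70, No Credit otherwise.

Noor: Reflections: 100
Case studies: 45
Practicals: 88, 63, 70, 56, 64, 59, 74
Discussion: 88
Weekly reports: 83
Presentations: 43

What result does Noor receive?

Credit

Practicals: drop 56, 59 → average of remaining 5 = 359/5 = 71.8
Weighted total:
  Reflections 100 × 0.08 = 8
  Case studies 45 × 0.32 = 14.4
  Practicals 71.8 × 0.11 = 7.898
  Discussion 88 × 0.32 = 28.16
  Weekly reports 83 × 0.12 = 9.96
  Presentations 43 × 0.05 = 2.15
Sum = 70.568
70.568 ≥ 70 → Credit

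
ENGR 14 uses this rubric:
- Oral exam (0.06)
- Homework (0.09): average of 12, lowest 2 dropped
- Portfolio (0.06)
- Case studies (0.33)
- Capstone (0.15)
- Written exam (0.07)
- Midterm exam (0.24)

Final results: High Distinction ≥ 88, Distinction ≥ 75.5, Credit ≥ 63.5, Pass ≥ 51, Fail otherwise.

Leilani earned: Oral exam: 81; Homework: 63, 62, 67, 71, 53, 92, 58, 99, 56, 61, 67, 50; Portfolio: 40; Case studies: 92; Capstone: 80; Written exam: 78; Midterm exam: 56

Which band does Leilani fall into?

Credit

Homework: drop 50, 53 → average of remaining 10 = 696/10 = 69.6
Weighted total:
  Oral exam 81 × 0.06 = 4.86
  Homework 69.6 × 0.09 = 6.264
  Portfolio 40 × 0.06 = 2.4
  Case studies 92 × 0.33 = 30.36
  Capstone 80 × 0.15 = 12
  Written exam 78 × 0.07 = 5.46
  Midterm exam 56 × 0.24 = 13.44
Sum = 74.784
74.784 is ≥ 63.5 and < 75.5 → Credit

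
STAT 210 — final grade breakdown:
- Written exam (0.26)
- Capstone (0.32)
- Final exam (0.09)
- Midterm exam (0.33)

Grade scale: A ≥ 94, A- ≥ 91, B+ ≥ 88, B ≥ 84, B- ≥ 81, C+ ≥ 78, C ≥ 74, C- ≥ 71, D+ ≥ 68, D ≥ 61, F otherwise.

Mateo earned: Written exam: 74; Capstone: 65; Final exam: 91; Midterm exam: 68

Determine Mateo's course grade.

Weighted total:
  Written exam 74 × 0.26 = 19.24
  Capstone 65 × 0.32 = 20.8
  Final exam 91 × 0.09 = 8.19
  Midterm exam 68 × 0.33 = 22.44
Sum = 70.67
70.67 is ≥ 68 and < 71 → D+

D+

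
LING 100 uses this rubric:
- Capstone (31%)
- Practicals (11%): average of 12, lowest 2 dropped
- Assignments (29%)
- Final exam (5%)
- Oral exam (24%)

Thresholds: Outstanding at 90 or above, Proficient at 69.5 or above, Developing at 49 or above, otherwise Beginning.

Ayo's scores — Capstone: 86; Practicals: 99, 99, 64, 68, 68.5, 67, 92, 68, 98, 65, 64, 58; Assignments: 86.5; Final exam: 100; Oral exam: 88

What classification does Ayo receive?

Proficient

Practicals: drop 58, 64 → average of remaining 10 = 788.5/10 = 78.85
Weighted total:
  Capstone 86 × 0.31 = 26.66
  Practicals 78.85 × 0.11 = 8.6735
  Assignments 86.5 × 0.29 = 25.085
  Final exam 100 × 0.05 = 5
  Oral exam 88 × 0.24 = 21.12
Sum = 86.5385
86.5385 is ≥ 69.5 and < 90 → Proficient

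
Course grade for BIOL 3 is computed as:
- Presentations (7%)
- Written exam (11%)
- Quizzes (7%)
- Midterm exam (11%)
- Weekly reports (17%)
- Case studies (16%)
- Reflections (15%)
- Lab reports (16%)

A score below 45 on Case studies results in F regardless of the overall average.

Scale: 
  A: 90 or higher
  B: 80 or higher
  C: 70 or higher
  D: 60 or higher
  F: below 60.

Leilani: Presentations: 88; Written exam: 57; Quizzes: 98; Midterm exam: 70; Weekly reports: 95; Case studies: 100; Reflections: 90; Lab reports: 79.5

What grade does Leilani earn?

Case studies score 100 ≥ 45: minimum met.
Weighted total:
  Presentations 88 × 0.07 = 6.16
  Written exam 57 × 0.11 = 6.27
  Quizzes 98 × 0.07 = 6.86
  Midterm exam 70 × 0.11 = 7.7
  Weekly reports 95 × 0.17 = 16.15
  Case studies 100 × 0.16 = 16
  Reflections 90 × 0.15 = 13.5
  Lab reports 79.5 × 0.16 = 12.72
Sum = 85.36
85.36 is ≥ 80 and < 90 → B

B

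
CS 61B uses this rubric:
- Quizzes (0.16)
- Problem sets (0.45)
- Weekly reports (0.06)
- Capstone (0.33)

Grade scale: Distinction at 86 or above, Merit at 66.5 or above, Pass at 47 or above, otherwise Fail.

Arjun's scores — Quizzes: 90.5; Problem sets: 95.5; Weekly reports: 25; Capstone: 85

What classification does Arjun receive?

Distinction

Weighted total:
  Quizzes 90.5 × 0.16 = 14.48
  Problem sets 95.5 × 0.45 = 42.975
  Weekly reports 25 × 0.06 = 1.5
  Capstone 85 × 0.33 = 28.05
Sum = 87.005
87.005 ≥ 86 → Distinction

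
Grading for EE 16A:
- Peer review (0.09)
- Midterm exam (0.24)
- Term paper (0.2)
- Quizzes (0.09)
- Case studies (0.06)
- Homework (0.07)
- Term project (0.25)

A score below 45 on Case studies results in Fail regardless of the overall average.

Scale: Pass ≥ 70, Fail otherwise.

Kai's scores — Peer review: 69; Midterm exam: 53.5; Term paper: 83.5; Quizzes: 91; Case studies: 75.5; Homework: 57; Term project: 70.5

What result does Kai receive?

Case studies score 75.5 ≥ 45: minimum met.
Weighted total:
  Peer review 69 × 0.09 = 6.21
  Midterm exam 53.5 × 0.24 = 12.84
  Term paper 83.5 × 0.2 = 16.7
  Quizzes 91 × 0.09 = 8.19
  Case studies 75.5 × 0.06 = 4.53
  Homework 57 × 0.07 = 3.99
  Term project 70.5 × 0.25 = 17.625
Sum = 70.085
70.085 ≥ 70 → Pass

Pass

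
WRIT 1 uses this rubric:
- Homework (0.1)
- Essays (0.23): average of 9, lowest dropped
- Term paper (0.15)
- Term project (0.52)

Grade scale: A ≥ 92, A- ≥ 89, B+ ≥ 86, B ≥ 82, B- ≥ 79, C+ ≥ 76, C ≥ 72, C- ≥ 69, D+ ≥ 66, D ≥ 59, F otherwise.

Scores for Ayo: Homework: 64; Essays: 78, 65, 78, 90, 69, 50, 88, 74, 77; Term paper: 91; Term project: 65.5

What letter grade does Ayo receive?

Essays: drop 50 → average of remaining 8 = 619/8 = 77.375
Weighted total:
  Homework 64 × 0.1 = 6.4
  Essays 77.375 × 0.23 = 17.79625
  Term paper 91 × 0.15 = 13.65
  Term project 65.5 × 0.52 = 34.06
Sum = 71.90625
71.90625 is ≥ 69 and < 72 → C-

C-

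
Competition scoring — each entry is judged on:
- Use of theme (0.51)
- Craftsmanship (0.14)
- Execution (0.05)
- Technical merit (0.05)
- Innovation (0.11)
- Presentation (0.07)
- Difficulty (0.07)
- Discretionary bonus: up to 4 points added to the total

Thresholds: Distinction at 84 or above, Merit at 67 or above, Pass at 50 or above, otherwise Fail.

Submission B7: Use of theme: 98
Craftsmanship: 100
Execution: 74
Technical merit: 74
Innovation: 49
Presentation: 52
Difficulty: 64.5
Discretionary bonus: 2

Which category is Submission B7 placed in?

Weighted total:
  Use of theme 98 × 0.51 = 49.98
  Craftsmanship 100 × 0.14 = 14
  Execution 74 × 0.05 = 3.7
  Technical merit 74 × 0.05 = 3.7
  Innovation 49 × 0.11 = 5.39
  Presentation 52 × 0.07 = 3.64
  Difficulty 64.5 × 0.07 = 4.515
Sum = 84.925
Discretionary bonus: 84.925 + 2 = 86.925
86.925 ≥ 84 → Distinction

Distinction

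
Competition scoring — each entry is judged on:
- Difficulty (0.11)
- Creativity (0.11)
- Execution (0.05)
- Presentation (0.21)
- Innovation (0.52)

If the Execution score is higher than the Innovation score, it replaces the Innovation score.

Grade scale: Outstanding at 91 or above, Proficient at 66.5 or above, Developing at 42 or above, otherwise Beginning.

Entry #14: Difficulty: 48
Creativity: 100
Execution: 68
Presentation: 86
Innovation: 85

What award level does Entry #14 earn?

Execution (68) ≤ Innovation (85), so Innovation stays at 85.
Weighted total:
  Difficulty 48 × 0.11 = 5.28
  Creativity 100 × 0.11 = 11
  Execution 68 × 0.05 = 3.4
  Presentation 86 × 0.21 = 18.06
  Innovation 85 × 0.52 = 44.2
Sum = 81.94
81.94 is ≥ 66.5 and < 91 → Proficient

Proficient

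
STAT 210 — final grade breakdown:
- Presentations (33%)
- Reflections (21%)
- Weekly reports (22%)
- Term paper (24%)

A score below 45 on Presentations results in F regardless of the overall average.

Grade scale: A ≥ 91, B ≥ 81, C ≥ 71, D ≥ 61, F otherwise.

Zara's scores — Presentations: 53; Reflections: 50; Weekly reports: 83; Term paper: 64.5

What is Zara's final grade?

D

Presentations score 53 ≥ 45: minimum met.
Weighted total:
  Presentations 53 × 0.33 = 17.49
  Reflections 50 × 0.21 = 10.5
  Weekly reports 83 × 0.22 = 18.26
  Term paper 64.5 × 0.24 = 15.48
Sum = 61.73
61.73 is ≥ 61 and < 71 → D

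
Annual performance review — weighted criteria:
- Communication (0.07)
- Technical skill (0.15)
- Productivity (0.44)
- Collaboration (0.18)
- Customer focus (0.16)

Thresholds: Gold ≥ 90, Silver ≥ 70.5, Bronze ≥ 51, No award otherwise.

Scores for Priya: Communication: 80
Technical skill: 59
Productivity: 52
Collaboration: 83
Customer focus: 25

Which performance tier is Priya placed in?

Bronze

Weighted total:
  Communication 80 × 0.07 = 5.6
  Technical skill 59 × 0.15 = 8.85
  Productivity 52 × 0.44 = 22.88
  Collaboration 83 × 0.18 = 14.94
  Customer focus 25 × 0.16 = 4
Sum = 56.27
56.27 is ≥ 51 and < 70.5 → Bronze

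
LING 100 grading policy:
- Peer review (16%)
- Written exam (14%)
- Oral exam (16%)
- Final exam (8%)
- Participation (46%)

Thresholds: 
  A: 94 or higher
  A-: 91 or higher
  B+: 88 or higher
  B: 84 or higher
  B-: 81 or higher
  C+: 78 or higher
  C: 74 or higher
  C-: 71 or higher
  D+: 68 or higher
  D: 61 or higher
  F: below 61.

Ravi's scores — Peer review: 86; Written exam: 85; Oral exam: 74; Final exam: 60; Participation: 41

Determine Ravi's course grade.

Weighted total:
  Peer review 86 × 0.16 = 13.76
  Written exam 85 × 0.14 = 11.9
  Oral exam 74 × 0.16 = 11.84
  Final exam 60 × 0.08 = 4.8
  Participation 41 × 0.46 = 18.86
Sum = 61.16
61.16 is ≥ 61 and < 68 → D

D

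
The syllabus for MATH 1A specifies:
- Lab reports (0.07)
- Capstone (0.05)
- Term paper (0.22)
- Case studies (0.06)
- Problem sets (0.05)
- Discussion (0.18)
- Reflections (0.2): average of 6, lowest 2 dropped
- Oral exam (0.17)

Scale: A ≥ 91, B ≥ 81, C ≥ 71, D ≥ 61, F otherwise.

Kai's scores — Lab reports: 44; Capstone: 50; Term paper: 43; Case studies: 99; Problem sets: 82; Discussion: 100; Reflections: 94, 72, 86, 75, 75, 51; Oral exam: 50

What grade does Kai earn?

Reflections: drop 51, 72 → average of remaining 4 = 330/4 = 82.5
Weighted total:
  Lab reports 44 × 0.07 = 3.08
  Capstone 50 × 0.05 = 2.5
  Term paper 43 × 0.22 = 9.46
  Case studies 99 × 0.06 = 5.94
  Problem sets 82 × 0.05 = 4.1
  Discussion 100 × 0.18 = 18
  Reflections 82.5 × 0.2 = 16.5
  Oral exam 50 × 0.17 = 8.5
Sum = 68.08
68.08 is ≥ 61 and < 71 → D

D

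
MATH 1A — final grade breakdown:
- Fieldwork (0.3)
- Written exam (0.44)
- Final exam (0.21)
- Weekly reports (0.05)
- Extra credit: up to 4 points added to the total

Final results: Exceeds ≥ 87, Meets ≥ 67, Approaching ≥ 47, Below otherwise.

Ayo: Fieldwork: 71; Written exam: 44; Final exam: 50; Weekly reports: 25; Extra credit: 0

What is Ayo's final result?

Approaching

Weighted total:
  Fieldwork 71 × 0.3 = 21.3
  Written exam 44 × 0.44 = 19.36
  Final exam 50 × 0.21 = 10.5
  Weekly reports 25 × 0.05 = 1.25
Sum = 52.41
Extra credit: 52.41 + 0 = 52.41
52.41 is ≥ 47 and < 67 → Approaching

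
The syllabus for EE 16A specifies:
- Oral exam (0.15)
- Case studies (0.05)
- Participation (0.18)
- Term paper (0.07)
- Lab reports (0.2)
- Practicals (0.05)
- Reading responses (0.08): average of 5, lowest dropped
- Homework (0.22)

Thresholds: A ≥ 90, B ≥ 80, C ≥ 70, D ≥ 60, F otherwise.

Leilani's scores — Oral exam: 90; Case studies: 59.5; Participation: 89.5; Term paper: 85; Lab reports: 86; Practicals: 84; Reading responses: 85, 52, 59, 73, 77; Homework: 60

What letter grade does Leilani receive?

C

Reading responses: drop 52 → average of remaining 4 = 294/4 = 73.5
Weighted total:
  Oral exam 90 × 0.15 = 13.5
  Case studies 59.5 × 0.05 = 2.975
  Participation 89.5 × 0.18 = 16.11
  Term paper 85 × 0.07 = 5.95
  Lab reports 86 × 0.2 = 17.2
  Practicals 84 × 0.05 = 4.2
  Reading responses 73.5 × 0.08 = 5.88
  Homework 60 × 0.22 = 13.2
Sum = 79.015
79.015 is ≥ 70 and < 80 → C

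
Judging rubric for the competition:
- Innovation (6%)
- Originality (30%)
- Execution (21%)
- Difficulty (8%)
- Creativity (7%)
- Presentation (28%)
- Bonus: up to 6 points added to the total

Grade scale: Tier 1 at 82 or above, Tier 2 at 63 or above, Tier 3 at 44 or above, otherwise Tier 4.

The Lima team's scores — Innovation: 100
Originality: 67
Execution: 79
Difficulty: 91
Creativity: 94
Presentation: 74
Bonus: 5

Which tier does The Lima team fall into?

Tier 1

Weighted total:
  Innovation 100 × 0.06 = 6
  Originality 67 × 0.3 = 20.1
  Execution 79 × 0.21 = 16.59
  Difficulty 91 × 0.08 = 7.28
  Creativity 94 × 0.07 = 6.58
  Presentation 74 × 0.28 = 20.72
Sum = 77.27
Bonus: 77.27 + 5 = 82.27
82.27 ≥ 82 → Tier 1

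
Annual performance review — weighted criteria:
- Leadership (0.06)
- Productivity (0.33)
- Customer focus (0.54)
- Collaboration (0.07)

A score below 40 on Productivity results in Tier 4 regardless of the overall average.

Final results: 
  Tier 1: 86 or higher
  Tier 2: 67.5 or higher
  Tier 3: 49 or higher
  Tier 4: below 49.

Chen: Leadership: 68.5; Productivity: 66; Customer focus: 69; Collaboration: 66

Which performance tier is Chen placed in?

Tier 2

Productivity score 66 ≥ 40: minimum met.
Weighted total:
  Leadership 68.5 × 0.06 = 4.11
  Productivity 66 × 0.33 = 21.78
  Customer focus 69 × 0.54 = 37.26
  Collaboration 66 × 0.07 = 4.62
Sum = 67.77
67.77 is ≥ 67.5 and < 86 → Tier 2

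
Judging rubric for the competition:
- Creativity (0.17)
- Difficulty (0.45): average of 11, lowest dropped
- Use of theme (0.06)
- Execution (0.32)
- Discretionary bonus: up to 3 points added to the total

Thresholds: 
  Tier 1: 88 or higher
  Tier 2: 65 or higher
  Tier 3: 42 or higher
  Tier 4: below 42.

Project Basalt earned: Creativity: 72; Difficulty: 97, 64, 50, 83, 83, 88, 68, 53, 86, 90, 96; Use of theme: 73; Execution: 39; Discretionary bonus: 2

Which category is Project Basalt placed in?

Difficulty: drop 50 → average of remaining 10 = 808/10 = 80.8
Weighted total:
  Creativity 72 × 0.17 = 12.24
  Difficulty 80.8 × 0.45 = 36.36
  Use of theme 73 × 0.06 = 4.38
  Execution 39 × 0.32 = 12.48
Sum = 65.46
Discretionary bonus: 65.46 + 2 = 67.46
67.46 is ≥ 65 and < 88 → Tier 2

Tier 2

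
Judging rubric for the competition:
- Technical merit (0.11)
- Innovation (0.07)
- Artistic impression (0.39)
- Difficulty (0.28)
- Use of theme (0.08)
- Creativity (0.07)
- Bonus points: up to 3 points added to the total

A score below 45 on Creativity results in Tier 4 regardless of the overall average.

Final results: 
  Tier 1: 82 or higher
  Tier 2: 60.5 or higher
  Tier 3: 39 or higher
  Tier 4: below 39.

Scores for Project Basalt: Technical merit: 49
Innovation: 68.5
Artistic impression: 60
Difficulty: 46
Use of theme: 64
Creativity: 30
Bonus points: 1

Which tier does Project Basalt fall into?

Creativity score 30 < 45: minimum not met.
Weighted total:
  Technical merit 49 × 0.11 = 5.39
  Innovation 68.5 × 0.07 = 4.795
  Artistic impression 60 × 0.39 = 23.4
  Difficulty 46 × 0.28 = 12.88
  Use of theme 64 × 0.08 = 5.12
  Creativity 30 × 0.07 = 2.1
Sum = 53.685
Bonus points: 53.685 + 1 = 54.685
Because the Creativity minimum was not met, the result is Tier 4.

Tier 4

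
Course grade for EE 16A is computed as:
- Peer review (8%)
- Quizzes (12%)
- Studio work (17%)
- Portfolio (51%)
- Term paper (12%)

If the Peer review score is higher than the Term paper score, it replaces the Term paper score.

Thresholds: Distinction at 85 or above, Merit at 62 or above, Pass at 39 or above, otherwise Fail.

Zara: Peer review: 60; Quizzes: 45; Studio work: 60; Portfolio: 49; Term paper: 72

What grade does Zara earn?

Pass

Peer review (60) ≤ Term paper (72), so Term paper stays at 72.
Weighted total:
  Peer review 60 × 0.08 = 4.8
  Quizzes 45 × 0.12 = 5.4
  Studio work 60 × 0.17 = 10.2
  Portfolio 49 × 0.51 = 24.99
  Term paper 72 × 0.12 = 8.64
Sum = 54.03
54.03 is ≥ 39 and < 62 → Pass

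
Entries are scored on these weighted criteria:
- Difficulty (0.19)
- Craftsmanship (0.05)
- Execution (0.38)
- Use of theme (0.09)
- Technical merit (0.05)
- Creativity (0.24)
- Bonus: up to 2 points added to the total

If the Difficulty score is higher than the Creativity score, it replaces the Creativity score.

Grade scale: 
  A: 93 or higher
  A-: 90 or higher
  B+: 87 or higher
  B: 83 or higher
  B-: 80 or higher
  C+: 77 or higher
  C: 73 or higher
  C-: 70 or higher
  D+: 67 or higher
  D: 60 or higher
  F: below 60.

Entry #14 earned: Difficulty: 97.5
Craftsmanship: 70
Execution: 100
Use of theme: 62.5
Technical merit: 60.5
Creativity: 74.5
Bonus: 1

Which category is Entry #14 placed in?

Difficulty (97.5) > Creativity (74.5), so Creativity counts as 97.5.
Weighted total:
  Difficulty 97.5 × 0.19 = 18.525
  Craftsmanship 70 × 0.05 = 3.5
  Execution 100 × 0.38 = 38
  Use of theme 62.5 × 0.09 = 5.625
  Technical merit 60.5 × 0.05 = 3.025
  Creativity 97.5 × 0.24 = 23.4
Sum = 92.075
Bonus: 92.075 + 1 = 93.075
93.075 ≥ 93 → A

A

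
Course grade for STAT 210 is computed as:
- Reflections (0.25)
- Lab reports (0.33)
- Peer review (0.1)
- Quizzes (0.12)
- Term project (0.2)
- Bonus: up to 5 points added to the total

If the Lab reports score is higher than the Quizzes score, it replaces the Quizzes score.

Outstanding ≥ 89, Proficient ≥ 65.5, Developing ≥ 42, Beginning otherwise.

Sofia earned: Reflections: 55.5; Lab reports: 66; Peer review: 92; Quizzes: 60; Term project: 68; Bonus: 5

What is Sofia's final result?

Proficient

Lab reports (66) > Quizzes (60), so Quizzes counts as 66.
Weighted total:
  Reflections 55.5 × 0.25 = 13.875
  Lab reports 66 × 0.33 = 21.78
  Peer review 92 × 0.1 = 9.2
  Quizzes 66 × 0.12 = 7.92
  Term project 68 × 0.2 = 13.6
Sum = 66.375
Bonus: 66.375 + 5 = 71.375
71.375 is ≥ 65.5 and < 89 → Proficient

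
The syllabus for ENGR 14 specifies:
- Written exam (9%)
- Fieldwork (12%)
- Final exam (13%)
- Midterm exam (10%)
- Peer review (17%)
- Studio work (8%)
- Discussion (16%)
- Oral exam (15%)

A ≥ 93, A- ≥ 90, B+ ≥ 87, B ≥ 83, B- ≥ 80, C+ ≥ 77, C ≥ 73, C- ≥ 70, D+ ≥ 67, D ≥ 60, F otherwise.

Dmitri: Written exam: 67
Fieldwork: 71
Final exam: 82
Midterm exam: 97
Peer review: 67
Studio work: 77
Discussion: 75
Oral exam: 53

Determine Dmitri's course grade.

Weighted total:
  Written exam 67 × 0.09 = 6.03
  Fieldwork 71 × 0.12 = 8.52
  Final exam 82 × 0.13 = 10.66
  Midterm exam 97 × 0.1 = 9.7
  Peer review 67 × 0.17 = 11.39
  Studio work 77 × 0.08 = 6.16
  Discussion 75 × 0.16 = 12
  Oral exam 53 × 0.15 = 7.95
Sum = 72.41
72.41 is ≥ 70 and < 73 → C-

C-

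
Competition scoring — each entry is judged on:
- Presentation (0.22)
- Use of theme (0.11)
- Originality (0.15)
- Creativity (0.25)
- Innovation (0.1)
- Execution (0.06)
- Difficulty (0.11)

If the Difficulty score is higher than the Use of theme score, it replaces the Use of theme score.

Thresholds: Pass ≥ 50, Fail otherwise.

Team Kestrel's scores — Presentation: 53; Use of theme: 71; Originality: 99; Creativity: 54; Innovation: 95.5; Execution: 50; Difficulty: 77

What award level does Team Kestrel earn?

Difficulty (77) > Use of theme (71), so Use of theme counts as 77.
Weighted total:
  Presentation 53 × 0.22 = 11.66
  Use of theme 77 × 0.11 = 8.47
  Originality 99 × 0.15 = 14.85
  Creativity 54 × 0.25 = 13.5
  Innovation 95.5 × 0.1 = 9.55
  Execution 50 × 0.06 = 3
  Difficulty 77 × 0.11 = 8.47
Sum = 69.5
69.5 ≥ 50 → Pass

Pass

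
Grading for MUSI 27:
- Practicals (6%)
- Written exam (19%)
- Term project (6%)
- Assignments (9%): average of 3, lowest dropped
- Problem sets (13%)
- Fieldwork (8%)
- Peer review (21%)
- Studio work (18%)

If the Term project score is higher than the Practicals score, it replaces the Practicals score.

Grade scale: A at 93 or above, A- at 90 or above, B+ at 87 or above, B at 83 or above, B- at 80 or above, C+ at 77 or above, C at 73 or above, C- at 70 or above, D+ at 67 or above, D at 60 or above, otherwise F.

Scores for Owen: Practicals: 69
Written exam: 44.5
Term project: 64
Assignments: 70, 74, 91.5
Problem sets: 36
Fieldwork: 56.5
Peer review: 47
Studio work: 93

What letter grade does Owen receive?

F

Assignments: drop 70 → average of remaining 2 = 165.5/2 = 82.75
Term project (64) ≤ Practicals (69), so Practicals stays at 69.
Weighted total:
  Practicals 69 × 0.06 = 4.14
  Written exam 44.5 × 0.19 = 8.455
  Term project 64 × 0.06 = 3.84
  Assignments 82.75 × 0.09 = 7.4475
  Problem sets 36 × 0.13 = 4.68
  Fieldwork 56.5 × 0.08 = 4.52
  Peer review 47 × 0.21 = 9.87
  Studio work 93 × 0.18 = 16.74
Sum = 59.6925
59.6925 < 60 → F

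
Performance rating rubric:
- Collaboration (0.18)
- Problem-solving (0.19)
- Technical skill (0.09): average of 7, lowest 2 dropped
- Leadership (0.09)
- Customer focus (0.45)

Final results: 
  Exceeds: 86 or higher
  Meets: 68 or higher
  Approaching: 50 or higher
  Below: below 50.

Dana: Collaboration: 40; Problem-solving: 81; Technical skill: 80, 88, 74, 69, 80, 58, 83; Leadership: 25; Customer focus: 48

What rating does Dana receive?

Technical skill: drop 58, 69 → average of remaining 5 = 405/5 = 81
Weighted total:
  Collaboration 40 × 0.18 = 7.2
  Problem-solving 81 × 0.19 = 15.39
  Technical skill 81 × 0.09 = 7.29
  Leadership 25 × 0.09 = 2.25
  Customer focus 48 × 0.45 = 21.6
Sum = 53.73
53.73 is ≥ 50 and < 68 → Approaching

Approaching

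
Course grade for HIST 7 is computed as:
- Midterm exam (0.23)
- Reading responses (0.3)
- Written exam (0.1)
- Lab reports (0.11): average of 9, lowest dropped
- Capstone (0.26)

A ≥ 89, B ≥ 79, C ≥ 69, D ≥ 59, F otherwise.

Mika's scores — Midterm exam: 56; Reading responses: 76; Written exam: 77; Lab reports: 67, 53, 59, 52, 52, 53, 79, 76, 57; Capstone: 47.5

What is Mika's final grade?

D

Lab reports: drop 52 → average of remaining 8 = 496/8 = 62
Weighted total:
  Midterm exam 56 × 0.23 = 12.88
  Reading responses 76 × 0.3 = 22.8
  Written exam 77 × 0.1 = 7.7
  Lab reports 62 × 0.11 = 6.82
  Capstone 47.5 × 0.26 = 12.35
Sum = 62.55
62.55 is ≥ 59 and < 69 → D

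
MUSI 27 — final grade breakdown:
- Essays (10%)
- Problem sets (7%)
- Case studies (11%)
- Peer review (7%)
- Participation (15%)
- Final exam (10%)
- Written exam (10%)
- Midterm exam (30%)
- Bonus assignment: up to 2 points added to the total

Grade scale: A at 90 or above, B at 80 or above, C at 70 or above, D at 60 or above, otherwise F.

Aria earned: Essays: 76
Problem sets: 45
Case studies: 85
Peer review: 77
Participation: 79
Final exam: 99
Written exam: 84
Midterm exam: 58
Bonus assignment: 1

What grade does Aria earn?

Weighted total:
  Essays 76 × 0.1 = 7.6
  Problem sets 45 × 0.07 = 3.15
  Case studies 85 × 0.11 = 9.35
  Peer review 77 × 0.07 = 5.39
  Participation 79 × 0.15 = 11.85
  Final exam 99 × 0.1 = 9.9
  Written exam 84 × 0.1 = 8.4
  Midterm exam 58 × 0.3 = 17.4
Sum = 73.04
Bonus assignment: 73.04 + 1 = 74.04
74.04 is ≥ 70 and < 80 → C

C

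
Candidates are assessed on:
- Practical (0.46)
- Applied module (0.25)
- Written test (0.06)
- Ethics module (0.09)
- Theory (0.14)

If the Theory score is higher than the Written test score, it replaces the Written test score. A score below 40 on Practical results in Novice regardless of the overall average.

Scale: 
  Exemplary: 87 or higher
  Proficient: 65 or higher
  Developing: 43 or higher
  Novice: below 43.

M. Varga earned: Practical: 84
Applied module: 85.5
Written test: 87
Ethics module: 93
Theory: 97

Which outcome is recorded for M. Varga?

Theory (97) > Written test (87), so Written test counts as 97.
Practical score 84 ≥ 40: minimum met.
Weighted total:
  Practical 84 × 0.46 = 38.64
  Applied module 85.5 × 0.25 = 21.375
  Written test 97 × 0.06 = 5.82
  Ethics module 93 × 0.09 = 8.37
  Theory 97 × 0.14 = 13.58
Sum = 87.785
87.785 ≥ 87 → Exemplary

Exemplary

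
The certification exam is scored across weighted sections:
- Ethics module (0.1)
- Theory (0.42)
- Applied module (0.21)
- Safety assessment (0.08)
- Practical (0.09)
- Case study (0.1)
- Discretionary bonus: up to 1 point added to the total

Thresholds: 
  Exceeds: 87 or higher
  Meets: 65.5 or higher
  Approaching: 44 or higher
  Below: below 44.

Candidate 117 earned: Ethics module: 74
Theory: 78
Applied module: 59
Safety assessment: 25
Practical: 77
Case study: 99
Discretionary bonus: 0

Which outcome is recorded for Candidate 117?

Weighted total:
  Ethics module 74 × 0.1 = 7.4
  Theory 78 × 0.42 = 32.76
  Applied module 59 × 0.21 = 12.39
  Safety assessment 25 × 0.08 = 2
  Practical 77 × 0.09 = 6.93
  Case study 99 × 0.1 = 9.9
Sum = 71.38
Discretionary bonus: 71.38 + 0 = 71.38
71.38 is ≥ 65.5 and < 87 → Meets

Meets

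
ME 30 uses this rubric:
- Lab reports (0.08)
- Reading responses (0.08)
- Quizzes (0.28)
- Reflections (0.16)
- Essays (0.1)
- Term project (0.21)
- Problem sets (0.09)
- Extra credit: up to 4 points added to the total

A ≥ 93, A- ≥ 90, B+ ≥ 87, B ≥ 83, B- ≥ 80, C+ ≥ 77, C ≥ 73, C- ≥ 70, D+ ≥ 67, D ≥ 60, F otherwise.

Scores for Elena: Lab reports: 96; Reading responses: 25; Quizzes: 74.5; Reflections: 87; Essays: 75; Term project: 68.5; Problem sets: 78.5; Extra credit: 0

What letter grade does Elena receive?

Weighted total:
  Lab reports 96 × 0.08 = 7.68
  Reading responses 25 × 0.08 = 2
  Quizzes 74.5 × 0.28 = 20.86
  Reflections 87 × 0.16 = 13.92
  Essays 75 × 0.1 = 7.5
  Term project 68.5 × 0.21 = 14.385
  Problem sets 78.5 × 0.09 = 7.065
Sum = 73.41
Extra credit: 73.41 + 0 = 73.41
73.41 is ≥ 73 and < 77 → C

C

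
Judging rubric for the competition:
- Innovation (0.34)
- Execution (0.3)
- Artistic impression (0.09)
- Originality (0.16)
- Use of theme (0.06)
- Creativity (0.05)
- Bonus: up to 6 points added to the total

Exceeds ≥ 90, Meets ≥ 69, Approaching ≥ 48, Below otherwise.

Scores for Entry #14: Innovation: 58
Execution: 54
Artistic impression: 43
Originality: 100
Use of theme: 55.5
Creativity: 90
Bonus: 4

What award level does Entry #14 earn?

Approaching

Weighted total:
  Innovation 58 × 0.34 = 19.72
  Execution 54 × 0.3 = 16.2
  Artistic impression 43 × 0.09 = 3.87
  Originality 100 × 0.16 = 16
  Use of theme 55.5 × 0.06 = 3.33
  Creativity 90 × 0.05 = 4.5
Sum = 63.62
Bonus: 63.62 + 4 = 67.62
67.62 is ≥ 48 and < 69 → Approaching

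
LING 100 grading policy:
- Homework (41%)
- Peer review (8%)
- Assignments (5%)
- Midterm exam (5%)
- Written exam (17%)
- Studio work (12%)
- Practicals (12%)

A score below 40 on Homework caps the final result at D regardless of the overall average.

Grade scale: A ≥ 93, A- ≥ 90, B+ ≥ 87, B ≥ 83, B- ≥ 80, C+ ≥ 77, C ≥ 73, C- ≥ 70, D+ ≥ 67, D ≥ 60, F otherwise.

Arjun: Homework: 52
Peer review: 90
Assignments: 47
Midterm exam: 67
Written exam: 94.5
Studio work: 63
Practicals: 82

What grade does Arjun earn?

D+

Homework score 52 ≥ 40: minimum met.
Weighted total:
  Homework 52 × 0.41 = 21.32
  Peer review 90 × 0.08 = 7.2
  Assignments 47 × 0.05 = 2.35
  Midterm exam 67 × 0.05 = 3.35
  Written exam 94.5 × 0.17 = 16.065
  Studio work 63 × 0.12 = 7.56
  Practicals 82 × 0.12 = 9.84
Sum = 67.685
67.685 is ≥ 67 and < 70 → D+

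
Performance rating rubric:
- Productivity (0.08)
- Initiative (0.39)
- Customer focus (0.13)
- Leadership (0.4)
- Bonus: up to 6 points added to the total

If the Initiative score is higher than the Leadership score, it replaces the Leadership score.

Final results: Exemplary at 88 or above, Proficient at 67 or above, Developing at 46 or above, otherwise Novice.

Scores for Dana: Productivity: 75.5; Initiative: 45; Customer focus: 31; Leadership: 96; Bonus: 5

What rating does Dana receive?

Proficient

Initiative (45) ≤ Leadership (96), so Leadership stays at 96.
Weighted total:
  Productivity 75.5 × 0.08 = 6.04
  Initiative 45 × 0.39 = 17.55
  Customer focus 31 × 0.13 = 4.03
  Leadership 96 × 0.4 = 38.4
Sum = 66.02
Bonus: 66.02 + 5 = 71.02
71.02 is ≥ 67 and < 88 → Proficient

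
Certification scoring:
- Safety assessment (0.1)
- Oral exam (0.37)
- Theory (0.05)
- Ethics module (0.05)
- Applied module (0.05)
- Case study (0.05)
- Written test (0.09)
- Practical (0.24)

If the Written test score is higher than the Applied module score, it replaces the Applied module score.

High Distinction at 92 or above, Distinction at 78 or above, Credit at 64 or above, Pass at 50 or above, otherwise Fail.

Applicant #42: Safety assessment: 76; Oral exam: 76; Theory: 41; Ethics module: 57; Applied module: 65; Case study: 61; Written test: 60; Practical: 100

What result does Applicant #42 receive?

Credit

Written test (60) ≤ Applied module (65), so Applied module stays at 65.
Weighted total:
  Safety assessment 76 × 0.1 = 7.6
  Oral exam 76 × 0.37 = 28.12
  Theory 41 × 0.05 = 2.05
  Ethics module 57 × 0.05 = 2.85
  Applied module 65 × 0.05 = 3.25
  Case study 61 × 0.05 = 3.05
  Written test 60 × 0.09 = 5.4
  Practical 100 × 0.24 = 24
Sum = 76.32
76.32 is ≥ 64 and < 78 → Credit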